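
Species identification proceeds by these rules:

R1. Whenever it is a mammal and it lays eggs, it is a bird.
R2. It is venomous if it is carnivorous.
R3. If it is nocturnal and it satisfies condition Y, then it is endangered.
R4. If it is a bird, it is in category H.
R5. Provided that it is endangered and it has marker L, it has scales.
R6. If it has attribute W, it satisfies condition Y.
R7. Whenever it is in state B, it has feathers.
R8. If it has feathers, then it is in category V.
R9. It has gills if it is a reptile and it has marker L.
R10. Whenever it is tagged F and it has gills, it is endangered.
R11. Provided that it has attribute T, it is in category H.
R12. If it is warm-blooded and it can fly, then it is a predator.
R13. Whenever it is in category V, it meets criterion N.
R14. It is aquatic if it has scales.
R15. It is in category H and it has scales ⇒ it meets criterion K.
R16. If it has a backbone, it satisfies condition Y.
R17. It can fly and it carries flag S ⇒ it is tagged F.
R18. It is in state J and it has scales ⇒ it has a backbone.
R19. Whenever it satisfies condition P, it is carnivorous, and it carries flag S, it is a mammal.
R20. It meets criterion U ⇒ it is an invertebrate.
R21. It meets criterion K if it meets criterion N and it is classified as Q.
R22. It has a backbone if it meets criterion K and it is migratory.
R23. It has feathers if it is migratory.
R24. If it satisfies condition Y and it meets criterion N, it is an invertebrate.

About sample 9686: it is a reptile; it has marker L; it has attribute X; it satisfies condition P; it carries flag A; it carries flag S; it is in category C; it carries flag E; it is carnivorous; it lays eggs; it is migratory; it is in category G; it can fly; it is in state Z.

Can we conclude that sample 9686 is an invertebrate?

Yes

By R9 (it is a reptile, it has marker L): it has gills.
By R17 (it can fly, it carries flag S): it is tagged F.
By R19 (it satisfies condition P, it is carnivorous, it carries flag S): it is a mammal.
By R23 (it is migratory): it has feathers.
By R1 (it is a mammal, it lays eggs): it is a bird.
By R4 (it is a bird): it is in category H.
By R8 (it has feathers): it is in category V.
By R10 (it is tagged F, it has gills): it is endangered.
By R13 (it is in category V): it meets criterion N.
By R5 (it is endangered, it has marker L): it has scales.
By R15 (it is in category H, it has scales): it meets criterion K.
By R22 (it meets criterion K, it is migratory): it has a backbone.
By R16 (it has a backbone): it satisfies condition Y.
By R24 (it satisfies condition Y, it meets criterion N): it is an invertebrate.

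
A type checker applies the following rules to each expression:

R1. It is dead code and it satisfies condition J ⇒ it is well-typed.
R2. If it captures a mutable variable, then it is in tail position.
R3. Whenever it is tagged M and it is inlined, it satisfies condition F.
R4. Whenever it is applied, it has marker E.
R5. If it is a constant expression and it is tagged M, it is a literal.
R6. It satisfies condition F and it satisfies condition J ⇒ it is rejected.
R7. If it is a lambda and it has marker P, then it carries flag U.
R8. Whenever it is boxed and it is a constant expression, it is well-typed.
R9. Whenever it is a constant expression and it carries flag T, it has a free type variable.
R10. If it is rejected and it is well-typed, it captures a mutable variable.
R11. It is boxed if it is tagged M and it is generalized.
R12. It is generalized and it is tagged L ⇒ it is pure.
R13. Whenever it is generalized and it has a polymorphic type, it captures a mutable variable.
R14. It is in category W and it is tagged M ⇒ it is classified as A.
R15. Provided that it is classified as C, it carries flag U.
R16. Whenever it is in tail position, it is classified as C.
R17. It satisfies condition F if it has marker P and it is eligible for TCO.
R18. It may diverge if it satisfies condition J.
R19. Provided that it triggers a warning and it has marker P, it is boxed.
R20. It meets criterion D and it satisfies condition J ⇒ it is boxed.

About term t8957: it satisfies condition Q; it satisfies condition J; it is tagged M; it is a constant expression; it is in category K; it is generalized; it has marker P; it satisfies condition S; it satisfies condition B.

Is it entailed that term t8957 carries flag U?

Forward chaining from the given facts derives: is a literal, is boxed, may diverge, is well-typed.
Rules concluding "it carries flag U": R7 needs "it is a lambda"; R15 needs "it is classified as C" — none of these are established.

No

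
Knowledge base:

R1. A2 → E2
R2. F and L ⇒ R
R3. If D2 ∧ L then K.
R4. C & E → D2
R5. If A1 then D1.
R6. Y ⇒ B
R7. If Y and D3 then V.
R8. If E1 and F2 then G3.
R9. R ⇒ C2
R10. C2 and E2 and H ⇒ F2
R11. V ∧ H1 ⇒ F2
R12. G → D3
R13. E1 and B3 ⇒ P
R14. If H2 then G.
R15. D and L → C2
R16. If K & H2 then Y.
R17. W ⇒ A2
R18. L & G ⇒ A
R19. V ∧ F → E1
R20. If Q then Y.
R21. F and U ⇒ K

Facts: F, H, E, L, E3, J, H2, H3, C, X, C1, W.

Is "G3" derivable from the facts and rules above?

R  (by R2: F, L)
D2  (by R4: C, E)
C2  (by R9: R)
G  (by R14: H2)
A2  (by R17: W)
E2  (by R1: A2)
K  (by R3: D2, L)
F2  (by R10: C2, E2, H)
D3  (by R12: G)
Y  (by R16: K, H2)
V  (by R7: Y, D3)
E1  (by R19: V, F)
G3  (by R8: E1, F2)

Yes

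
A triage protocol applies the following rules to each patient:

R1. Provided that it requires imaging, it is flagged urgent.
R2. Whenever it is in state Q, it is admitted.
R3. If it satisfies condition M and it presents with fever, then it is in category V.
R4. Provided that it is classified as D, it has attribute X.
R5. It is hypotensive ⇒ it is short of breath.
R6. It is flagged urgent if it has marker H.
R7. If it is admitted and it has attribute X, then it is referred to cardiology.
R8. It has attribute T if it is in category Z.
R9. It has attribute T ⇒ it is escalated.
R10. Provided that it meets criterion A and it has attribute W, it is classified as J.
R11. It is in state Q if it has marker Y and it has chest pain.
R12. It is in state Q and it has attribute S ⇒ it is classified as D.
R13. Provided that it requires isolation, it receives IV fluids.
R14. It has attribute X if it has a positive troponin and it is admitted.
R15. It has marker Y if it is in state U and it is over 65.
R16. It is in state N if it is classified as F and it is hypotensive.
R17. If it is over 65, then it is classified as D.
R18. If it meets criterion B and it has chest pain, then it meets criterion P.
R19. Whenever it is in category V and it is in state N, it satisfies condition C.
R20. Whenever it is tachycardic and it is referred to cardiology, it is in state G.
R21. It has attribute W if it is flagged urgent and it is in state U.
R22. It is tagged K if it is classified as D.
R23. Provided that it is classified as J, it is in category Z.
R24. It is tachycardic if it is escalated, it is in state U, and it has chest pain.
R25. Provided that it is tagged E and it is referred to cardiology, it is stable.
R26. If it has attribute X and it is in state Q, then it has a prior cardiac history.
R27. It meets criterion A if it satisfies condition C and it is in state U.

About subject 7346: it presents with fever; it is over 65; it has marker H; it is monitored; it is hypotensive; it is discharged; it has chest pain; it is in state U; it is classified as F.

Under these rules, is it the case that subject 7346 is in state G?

No

Forward chaining from the given facts derives: is short of breath, is flagged urgent, has marker Y, is in state N, is classified as D, has attribute W, is tagged K, has attribute X, is in state Q, has a prior cardiac history, is admitted, is referred to cardiology.
The only rule concluding "it is in state G" is R20, which needs "it is tachycardic"; that is never established.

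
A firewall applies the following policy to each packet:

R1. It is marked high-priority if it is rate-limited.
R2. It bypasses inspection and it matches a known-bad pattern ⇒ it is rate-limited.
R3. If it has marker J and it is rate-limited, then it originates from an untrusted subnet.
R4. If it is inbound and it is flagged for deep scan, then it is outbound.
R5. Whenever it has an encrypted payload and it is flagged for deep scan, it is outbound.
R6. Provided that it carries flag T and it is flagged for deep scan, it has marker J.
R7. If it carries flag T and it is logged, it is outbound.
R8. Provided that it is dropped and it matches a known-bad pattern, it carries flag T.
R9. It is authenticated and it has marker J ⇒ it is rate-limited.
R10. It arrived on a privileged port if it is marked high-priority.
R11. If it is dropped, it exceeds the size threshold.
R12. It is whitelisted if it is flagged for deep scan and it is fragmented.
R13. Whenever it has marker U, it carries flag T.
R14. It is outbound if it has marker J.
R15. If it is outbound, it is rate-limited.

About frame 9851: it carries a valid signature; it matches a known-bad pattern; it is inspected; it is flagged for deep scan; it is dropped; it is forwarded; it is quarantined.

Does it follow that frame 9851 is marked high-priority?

Yes

By R8 (it is dropped, it matches a known-bad pattern): it carries flag T.
By R6 (it carries flag T, it is flagged for deep scan): it has marker J.
By R14 (it has marker J): it is outbound.
By R15 (it is outbound): it is rate-limited.
By R1 (it is rate-limited): it is marked high-priority.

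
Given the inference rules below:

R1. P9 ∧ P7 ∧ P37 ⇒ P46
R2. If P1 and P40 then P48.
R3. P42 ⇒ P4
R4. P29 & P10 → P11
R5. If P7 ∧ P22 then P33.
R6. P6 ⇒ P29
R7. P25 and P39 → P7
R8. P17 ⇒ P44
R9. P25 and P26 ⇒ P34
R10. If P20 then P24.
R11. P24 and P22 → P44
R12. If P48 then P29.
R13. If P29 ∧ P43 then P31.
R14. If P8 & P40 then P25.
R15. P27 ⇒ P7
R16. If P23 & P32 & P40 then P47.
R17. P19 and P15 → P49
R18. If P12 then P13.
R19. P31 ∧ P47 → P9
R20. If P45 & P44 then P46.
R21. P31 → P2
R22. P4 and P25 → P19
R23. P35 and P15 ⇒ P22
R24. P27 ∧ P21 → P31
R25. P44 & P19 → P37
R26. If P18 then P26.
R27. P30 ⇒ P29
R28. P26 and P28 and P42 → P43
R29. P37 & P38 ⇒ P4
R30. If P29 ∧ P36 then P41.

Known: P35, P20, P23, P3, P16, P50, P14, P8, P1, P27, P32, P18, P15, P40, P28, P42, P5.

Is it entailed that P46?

Yes

P48  (by R2: P1, P40)
P4  (by R3: P42)
P24  (by R10: P20)
P29  (by R12: P48)
P25  (by R14: P8, P40)
P7  (by R15: P27)
P47  (by R16: P23, P32, P40)
P19  (by R22: P4, P25)
P22  (by R23: P35, P15)
P26  (by R26: P18)
P43  (by R28: P26, P28, P42)
P44  (by R11: P24, P22)
P31  (by R13: P29, P43)
P9  (by R19: P31, P47)
P37  (by R25: P44, P19)
P46  (by R1: P9, P7, P37)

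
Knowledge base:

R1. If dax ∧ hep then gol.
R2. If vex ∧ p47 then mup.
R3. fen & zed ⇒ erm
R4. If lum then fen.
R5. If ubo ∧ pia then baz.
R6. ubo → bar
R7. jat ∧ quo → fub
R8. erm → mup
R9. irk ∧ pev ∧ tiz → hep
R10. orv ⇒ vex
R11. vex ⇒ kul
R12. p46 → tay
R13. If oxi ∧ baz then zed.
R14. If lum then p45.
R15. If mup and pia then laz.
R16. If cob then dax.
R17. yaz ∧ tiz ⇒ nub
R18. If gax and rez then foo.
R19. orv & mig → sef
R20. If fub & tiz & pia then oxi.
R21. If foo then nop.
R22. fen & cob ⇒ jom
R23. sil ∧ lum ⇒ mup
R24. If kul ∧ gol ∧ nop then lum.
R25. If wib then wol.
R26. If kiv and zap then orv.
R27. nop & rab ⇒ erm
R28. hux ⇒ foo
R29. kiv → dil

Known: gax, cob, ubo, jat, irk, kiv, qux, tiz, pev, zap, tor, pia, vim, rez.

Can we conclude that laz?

No

Forward chaining from the given facts derives: baz, bar, hep, dax, foo, nop, orv, dil, gol, vex, kul, lum, fen, p45, jom.
The only rule concluding laz is R15, which needs mup; that is never established.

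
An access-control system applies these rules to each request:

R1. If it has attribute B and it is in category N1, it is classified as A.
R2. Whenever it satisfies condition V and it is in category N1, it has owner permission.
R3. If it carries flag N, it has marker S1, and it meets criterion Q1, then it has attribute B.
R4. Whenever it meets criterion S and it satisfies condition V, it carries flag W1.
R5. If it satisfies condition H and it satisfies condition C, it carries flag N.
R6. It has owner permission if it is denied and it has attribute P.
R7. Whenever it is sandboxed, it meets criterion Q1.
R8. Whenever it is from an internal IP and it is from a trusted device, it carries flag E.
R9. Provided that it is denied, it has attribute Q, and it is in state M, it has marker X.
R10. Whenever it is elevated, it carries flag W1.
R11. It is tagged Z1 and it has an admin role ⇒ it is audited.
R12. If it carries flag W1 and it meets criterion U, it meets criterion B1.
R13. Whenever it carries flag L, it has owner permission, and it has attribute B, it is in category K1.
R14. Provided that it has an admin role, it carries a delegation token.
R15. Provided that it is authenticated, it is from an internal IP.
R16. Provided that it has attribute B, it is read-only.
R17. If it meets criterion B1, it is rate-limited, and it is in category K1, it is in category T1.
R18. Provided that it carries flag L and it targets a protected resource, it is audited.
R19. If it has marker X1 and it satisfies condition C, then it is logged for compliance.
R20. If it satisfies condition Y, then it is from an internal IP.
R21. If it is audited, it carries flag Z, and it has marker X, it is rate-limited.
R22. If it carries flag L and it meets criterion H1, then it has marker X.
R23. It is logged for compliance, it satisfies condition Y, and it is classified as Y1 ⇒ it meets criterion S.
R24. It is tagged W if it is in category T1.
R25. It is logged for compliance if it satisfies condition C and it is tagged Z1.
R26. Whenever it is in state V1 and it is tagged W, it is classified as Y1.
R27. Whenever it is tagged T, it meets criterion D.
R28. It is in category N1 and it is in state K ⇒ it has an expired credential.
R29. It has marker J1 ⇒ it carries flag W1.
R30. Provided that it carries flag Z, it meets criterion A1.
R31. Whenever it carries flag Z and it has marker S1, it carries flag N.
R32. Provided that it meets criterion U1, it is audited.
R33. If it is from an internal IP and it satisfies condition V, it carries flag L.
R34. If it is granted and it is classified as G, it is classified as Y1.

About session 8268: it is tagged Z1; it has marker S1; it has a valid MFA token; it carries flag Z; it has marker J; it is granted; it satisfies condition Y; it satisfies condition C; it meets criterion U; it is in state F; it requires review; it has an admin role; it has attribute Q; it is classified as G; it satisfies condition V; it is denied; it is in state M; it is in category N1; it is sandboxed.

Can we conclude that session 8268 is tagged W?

By R2 (it satisfies condition V, it is in category N1): it has owner permission.
By R7 (it is sandboxed): it meets criterion Q1.
By R9 (it is denied, it has attribute Q, it is in state M): it has marker X.
By R11 (it is tagged Z1, it has an admin role): it is audited.
By R20 (it satisfies condition Y): it is from an internal IP.
By R21 (it is audited, it carries flag Z, it has marker X): it is rate-limited.
By R25 (it satisfies condition C, it is tagged Z1): it is logged for compliance.
By R31 (it carries flag Z, it has marker S1): it carries flag N.
By R33 (it is from an internal IP, it satisfies condition V): it carries flag L.
By R34 (it is granted, it is classified as G): it is classified as Y1.
By R3 (it carries flag N, it has marker S1, it meets criterion Q1): it has attribute B.
By R13 (it carries flag L, it has owner permission, it has attribute B): it is in category K1.
By R23 (it is logged for compliance, it satisfies condition Y, it is classified as Y1): it meets criterion S.
By R4 (it meets criterion S, it satisfies condition V): it carries flag W1.
By R12 (it carries flag W1, it meets criterion U): it meets criterion B1.
By R17 (it meets criterion B1, it is rate-limited, it is in category K1): it is in category T1.
By R24 (it is in category T1): it is tagged W.

Yes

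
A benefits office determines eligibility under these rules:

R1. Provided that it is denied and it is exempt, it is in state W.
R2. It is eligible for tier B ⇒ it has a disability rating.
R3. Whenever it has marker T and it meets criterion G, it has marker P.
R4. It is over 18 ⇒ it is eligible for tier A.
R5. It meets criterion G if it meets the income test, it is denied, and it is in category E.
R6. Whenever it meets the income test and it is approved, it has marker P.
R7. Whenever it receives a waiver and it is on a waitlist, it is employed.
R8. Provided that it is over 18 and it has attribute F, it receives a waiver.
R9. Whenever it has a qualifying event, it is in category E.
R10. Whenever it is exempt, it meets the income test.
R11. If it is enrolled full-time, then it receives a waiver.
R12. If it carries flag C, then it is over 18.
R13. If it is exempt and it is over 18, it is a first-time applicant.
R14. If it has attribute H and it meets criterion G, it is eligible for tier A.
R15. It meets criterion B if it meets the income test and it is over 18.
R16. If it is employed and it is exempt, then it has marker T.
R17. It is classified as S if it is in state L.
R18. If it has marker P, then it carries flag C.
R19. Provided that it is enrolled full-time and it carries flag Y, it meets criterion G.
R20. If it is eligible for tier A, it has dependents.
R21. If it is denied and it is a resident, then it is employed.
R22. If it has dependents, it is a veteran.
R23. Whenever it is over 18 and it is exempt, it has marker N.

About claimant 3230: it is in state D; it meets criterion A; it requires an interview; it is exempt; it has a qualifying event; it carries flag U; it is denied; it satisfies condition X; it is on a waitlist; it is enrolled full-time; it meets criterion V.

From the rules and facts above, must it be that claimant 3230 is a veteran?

Yes

By R9 (it has a qualifying event): it is in category E.
By R10 (it is exempt): it meets the income test.
By R11 (it is enrolled full-time): it receives a waiver.
By R5 (it meets the income test, it is denied, it is in category E): it meets criterion G.
By R7 (it receives a waiver, it is on a waitlist): it is employed.
By R16 (it is employed, it is exempt): it has marker T.
By R3 (it has marker T, it meets criterion G): it has marker P.
By R18 (it has marker P): it carries flag C.
By R12 (it carries flag C): it is over 18.
By R4 (it is over 18): it is eligible for tier A.
By R20 (it is eligible for tier A): it has dependents.
By R22 (it has dependents): it is a veteran.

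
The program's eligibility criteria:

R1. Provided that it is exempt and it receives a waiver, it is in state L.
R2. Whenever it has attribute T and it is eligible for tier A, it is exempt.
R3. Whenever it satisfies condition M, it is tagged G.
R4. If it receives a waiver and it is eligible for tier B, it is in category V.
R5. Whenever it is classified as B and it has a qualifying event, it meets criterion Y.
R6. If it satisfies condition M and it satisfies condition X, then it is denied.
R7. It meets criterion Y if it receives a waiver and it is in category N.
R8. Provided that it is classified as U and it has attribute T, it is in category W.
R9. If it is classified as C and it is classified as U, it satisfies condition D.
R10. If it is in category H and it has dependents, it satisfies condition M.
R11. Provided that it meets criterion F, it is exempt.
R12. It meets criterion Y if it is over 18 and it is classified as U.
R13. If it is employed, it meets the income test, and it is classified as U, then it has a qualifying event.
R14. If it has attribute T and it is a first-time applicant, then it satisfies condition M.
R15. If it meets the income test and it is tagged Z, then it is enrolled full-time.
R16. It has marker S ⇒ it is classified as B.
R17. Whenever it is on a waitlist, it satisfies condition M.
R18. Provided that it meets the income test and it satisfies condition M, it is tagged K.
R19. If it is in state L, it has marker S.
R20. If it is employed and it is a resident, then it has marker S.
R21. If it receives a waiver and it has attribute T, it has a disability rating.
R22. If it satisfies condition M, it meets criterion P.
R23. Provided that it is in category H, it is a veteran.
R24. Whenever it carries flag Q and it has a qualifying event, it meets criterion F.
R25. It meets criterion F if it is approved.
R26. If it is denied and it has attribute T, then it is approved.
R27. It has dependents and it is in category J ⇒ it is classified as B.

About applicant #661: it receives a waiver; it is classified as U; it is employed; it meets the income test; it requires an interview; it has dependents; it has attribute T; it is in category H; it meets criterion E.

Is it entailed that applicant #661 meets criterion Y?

Forward chaining from the given facts derives: is in category W, satisfies condition M, has a qualifying event, is tagged K, has a disability rating, meets criterion P, is a veteran, is tagged G.
Rules concluding "it meets criterion Y": R5 needs "it is classified as B"; R7 needs "it is in category N"; R12 needs "it is over 18" — none of these are established.

No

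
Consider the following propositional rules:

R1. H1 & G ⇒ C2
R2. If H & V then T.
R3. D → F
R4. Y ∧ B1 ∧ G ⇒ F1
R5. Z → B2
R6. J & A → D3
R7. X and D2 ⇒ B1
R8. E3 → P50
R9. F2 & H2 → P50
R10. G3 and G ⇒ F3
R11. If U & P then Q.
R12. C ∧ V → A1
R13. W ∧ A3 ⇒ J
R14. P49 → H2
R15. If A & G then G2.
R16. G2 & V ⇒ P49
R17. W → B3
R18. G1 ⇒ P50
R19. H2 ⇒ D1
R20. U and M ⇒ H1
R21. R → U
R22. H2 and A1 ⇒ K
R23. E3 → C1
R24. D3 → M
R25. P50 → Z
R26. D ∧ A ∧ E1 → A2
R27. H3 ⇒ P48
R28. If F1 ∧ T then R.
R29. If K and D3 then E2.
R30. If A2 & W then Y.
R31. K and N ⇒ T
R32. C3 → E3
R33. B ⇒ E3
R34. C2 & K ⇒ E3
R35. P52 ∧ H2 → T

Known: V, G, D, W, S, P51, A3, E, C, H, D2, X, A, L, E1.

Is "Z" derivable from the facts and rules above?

Yes

T  (by R2: H, V)
B1  (by R7: X, D2)
A1  (by R12: C, V)
J  (by R13: W, A3)
G2  (by R15: A, G)
P49  (by R16: G2, V)
A2  (by R26: D, A, E1)
Y  (by R30: A2, W)
F1  (by R4: Y, B1, G)
D3  (by R6: J, A)
H2  (by R14: P49)
K  (by R22: H2, A1)
M  (by R24: D3)
R  (by R28: F1, T)
U  (by R21: R)
H1  (by R20: U, M)
C2  (by R1: H1, G)
E3  (by R34: C2, K)
P50  (by R8: E3)
Z  (by R25: P50)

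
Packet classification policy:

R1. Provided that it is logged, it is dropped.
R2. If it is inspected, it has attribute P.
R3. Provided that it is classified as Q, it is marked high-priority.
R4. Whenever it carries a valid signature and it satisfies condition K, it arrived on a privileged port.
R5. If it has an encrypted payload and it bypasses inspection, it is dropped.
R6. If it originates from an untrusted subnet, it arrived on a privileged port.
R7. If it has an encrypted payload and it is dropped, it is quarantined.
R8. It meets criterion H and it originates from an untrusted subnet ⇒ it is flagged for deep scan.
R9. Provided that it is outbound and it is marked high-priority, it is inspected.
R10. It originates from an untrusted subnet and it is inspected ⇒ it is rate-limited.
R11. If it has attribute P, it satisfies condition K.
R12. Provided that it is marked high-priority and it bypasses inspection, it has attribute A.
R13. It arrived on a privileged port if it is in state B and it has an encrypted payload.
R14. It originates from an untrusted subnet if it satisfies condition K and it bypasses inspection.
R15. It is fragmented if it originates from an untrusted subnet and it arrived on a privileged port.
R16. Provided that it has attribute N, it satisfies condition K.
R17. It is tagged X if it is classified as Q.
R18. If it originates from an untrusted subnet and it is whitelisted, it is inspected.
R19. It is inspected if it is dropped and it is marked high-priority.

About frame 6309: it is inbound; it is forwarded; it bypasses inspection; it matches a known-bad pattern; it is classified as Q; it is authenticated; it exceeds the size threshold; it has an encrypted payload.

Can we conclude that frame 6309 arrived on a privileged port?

Yes

By R3 (it is classified as Q): it is marked high-priority.
By R5 (it has an encrypted payload, it bypasses inspection): it is dropped.
By R19 (it is dropped, it is marked high-priority): it is inspected.
By R2 (it is inspected): it has attribute P.
By R11 (it has attribute P): it satisfies condition K.
By R14 (it satisfies condition K, it bypasses inspection): it originates from an untrusted subnet.
By R6 (it originates from an untrusted subnet): it arrived on a privileged port.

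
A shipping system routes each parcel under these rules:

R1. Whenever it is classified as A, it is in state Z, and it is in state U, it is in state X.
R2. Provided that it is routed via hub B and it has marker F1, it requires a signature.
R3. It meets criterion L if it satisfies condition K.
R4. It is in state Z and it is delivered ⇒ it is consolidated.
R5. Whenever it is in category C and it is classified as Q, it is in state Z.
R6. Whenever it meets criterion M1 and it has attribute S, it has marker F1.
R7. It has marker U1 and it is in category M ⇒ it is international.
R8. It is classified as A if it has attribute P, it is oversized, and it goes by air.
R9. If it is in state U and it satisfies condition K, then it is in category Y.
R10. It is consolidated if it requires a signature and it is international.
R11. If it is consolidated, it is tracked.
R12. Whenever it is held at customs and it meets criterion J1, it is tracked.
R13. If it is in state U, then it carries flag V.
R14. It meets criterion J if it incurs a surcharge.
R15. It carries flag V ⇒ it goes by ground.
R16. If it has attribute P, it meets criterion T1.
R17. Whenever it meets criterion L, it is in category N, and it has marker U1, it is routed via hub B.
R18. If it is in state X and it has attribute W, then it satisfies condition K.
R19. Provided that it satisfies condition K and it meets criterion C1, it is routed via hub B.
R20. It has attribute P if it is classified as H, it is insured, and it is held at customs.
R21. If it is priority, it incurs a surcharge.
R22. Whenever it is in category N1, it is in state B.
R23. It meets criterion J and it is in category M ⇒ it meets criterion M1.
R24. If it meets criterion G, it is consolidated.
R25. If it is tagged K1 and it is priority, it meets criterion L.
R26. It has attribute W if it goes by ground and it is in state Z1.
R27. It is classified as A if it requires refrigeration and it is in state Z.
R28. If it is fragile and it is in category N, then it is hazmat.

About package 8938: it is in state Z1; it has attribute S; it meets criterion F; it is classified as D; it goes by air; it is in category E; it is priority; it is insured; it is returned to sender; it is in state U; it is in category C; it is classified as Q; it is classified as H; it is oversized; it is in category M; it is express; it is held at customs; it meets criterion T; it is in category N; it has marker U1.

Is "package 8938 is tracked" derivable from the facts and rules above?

By R5 (it is in category C, it is classified as Q): it is in state Z.
By R7 (it has marker U1, it is in category M): it is international.
By R13 (it is in state U): it carries flag V.
By R15 (it carries flag V): it goes by ground.
By R20 (it is classified as H, it is insured, it is held at customs): it has attribute P.
By R21 (it is priority): it incurs a surcharge.
By R26 (it goes by ground, it is in state Z1): it has attribute W.
By R8 (it has attribute P, it is oversized, it goes by air): it is classified as A.
By R14 (it incurs a surcharge): it meets criterion J.
By R23 (it meets criterion J, it is in category M): it meets criterion M1.
By R1 (it is classified as A, it is in state Z, it is in state U): it is in state X.
By R6 (it meets criterion M1, it has attribute S): it has marker F1.
By R18 (it is in state X, it has attribute W): it satisfies condition K.
By R3 (it satisfies condition K): it meets criterion L.
By R17 (it meets criterion L, it is in category N, it has marker U1): it is routed via hub B.
By R2 (it is routed via hub B, it has marker F1): it requires a signature.
By R10 (it requires a signature, it is international): it is consolidated.
By R11 (it is consolidated): it is tracked.

Yes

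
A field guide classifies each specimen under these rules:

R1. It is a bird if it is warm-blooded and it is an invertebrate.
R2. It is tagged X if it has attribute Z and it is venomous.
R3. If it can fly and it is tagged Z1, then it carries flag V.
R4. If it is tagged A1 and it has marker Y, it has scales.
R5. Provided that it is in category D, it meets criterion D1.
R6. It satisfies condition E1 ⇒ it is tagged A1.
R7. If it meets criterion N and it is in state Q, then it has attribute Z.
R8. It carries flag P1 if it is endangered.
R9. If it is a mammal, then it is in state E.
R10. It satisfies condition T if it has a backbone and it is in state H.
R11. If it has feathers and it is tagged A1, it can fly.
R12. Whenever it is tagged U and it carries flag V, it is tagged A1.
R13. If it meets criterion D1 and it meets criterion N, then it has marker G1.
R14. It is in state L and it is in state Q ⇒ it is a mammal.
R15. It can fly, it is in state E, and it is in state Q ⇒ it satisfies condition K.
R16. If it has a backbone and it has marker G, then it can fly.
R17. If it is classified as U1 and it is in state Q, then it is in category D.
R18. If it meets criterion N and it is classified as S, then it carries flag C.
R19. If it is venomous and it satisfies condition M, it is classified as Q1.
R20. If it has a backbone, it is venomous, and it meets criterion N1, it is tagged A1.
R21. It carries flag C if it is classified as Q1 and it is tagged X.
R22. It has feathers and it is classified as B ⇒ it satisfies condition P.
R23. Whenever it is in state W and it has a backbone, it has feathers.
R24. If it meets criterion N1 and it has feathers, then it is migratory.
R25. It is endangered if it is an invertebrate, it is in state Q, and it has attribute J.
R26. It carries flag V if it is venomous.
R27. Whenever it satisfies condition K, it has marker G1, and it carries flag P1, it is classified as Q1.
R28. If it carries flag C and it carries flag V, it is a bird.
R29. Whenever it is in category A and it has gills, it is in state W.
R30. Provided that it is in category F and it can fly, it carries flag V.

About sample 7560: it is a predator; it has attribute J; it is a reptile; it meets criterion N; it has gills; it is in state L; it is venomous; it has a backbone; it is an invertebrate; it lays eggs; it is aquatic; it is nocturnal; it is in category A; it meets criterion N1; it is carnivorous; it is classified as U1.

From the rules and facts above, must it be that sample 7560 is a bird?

Forward chaining from the given facts derives: is tagged A1, carries flag V, is in state W, has feathers, is migratory, can fly.
Rules concluding "it is a bird": R1 needs "it is warm-blooded"; R28 needs "it carries flag C" — none of these are established.

No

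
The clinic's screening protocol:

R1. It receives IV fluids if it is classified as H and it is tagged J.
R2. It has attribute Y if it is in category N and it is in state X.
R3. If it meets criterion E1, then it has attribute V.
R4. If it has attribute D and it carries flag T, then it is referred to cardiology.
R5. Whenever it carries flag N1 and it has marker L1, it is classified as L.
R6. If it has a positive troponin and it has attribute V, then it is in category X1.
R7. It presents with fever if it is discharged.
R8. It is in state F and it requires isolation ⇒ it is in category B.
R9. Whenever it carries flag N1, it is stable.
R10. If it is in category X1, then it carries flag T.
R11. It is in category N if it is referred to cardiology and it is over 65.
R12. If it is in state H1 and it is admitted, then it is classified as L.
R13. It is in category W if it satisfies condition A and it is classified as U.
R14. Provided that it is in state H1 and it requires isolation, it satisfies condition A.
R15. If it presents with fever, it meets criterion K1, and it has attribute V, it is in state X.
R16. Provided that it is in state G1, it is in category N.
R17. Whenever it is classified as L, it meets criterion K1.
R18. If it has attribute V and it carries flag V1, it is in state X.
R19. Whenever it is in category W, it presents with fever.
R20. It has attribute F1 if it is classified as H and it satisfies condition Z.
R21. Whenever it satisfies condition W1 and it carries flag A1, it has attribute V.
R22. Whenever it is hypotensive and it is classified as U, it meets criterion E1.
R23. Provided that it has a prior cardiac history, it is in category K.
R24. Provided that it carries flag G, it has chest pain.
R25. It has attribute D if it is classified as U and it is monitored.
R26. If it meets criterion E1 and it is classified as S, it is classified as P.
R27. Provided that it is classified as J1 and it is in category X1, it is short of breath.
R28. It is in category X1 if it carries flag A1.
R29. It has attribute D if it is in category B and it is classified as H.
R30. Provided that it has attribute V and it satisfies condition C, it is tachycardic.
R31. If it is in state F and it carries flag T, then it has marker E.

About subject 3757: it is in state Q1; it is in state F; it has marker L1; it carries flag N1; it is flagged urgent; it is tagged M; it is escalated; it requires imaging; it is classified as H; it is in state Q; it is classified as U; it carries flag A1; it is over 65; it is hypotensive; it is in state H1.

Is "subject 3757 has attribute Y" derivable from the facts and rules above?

Forward chaining from the given facts derives: is classified as L, is stable, meets criterion K1, meets criterion E1, is in category X1, has attribute V, carries flag T, has marker E.
The only rule concluding "it has attribute Y" is R2, which needs "it is in category N"; that is never established.

No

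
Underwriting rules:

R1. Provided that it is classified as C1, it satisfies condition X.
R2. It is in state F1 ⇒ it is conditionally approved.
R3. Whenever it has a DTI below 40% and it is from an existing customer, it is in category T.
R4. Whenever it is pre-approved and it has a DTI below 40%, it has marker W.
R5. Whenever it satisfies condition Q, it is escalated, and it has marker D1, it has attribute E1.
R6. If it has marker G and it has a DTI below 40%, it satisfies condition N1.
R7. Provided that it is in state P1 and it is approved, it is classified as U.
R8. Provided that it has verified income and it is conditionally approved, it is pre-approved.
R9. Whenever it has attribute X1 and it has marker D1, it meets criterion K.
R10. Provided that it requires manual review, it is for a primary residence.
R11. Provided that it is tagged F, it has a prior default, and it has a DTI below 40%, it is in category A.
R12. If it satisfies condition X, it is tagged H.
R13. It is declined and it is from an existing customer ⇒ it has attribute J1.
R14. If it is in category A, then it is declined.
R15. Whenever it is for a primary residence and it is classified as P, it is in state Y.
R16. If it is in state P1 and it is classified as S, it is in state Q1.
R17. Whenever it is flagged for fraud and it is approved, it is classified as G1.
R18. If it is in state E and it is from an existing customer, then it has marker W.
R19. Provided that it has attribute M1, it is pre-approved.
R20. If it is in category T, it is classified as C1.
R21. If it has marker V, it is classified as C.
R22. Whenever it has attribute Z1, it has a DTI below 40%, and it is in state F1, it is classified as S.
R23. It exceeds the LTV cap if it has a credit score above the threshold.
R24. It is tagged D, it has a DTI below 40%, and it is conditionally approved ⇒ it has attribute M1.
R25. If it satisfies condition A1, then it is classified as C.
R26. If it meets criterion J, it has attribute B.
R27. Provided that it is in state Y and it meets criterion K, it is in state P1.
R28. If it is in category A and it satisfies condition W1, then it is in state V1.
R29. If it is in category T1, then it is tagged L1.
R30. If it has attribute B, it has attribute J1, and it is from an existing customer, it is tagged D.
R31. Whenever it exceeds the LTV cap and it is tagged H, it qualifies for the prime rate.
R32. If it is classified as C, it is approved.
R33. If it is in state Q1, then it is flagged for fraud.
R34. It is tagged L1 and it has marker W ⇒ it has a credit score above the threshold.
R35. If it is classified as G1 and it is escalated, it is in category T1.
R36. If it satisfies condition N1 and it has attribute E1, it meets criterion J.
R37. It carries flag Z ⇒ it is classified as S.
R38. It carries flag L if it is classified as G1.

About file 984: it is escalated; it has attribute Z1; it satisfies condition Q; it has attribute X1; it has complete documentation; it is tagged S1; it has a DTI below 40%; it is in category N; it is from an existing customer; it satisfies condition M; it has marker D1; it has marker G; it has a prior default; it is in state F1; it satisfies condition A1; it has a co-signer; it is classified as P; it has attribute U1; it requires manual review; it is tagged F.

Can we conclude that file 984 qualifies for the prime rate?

Yes

By R2 (it is in state F1): it is conditionally approved.
By R3 (it has a DTI below 40%, it is from an existing customer): it is in category T.
By R5 (it satisfies condition Q, it is escalated, it has marker D1): it has attribute E1.
By R6 (it has marker G, it has a DTI below 40%): it satisfies condition N1.
By R9 (it has attribute X1, it has marker D1): it meets criterion K.
By R10 (it requires manual review): it is for a primary residence.
By R11 (it is tagged F, it has a prior default, it has a DTI below 40%): it is in category A.
By R14 (it is in category A): it is declined.
By R15 (it is for a primary residence, it is classified as P): it is in state Y.
By R20 (it is in category T): it is classified as C1.
By R22 (it has attribute Z1, it has a DTI below 40%, it is in state F1): it is classified as S.
By R25 (it satisfies condition A1): it is classified as C.
By R27 (it is in state Y, it meets criterion K): it is in state P1.
By R32 (it is classified as C): it is approved.
By R36 (it satisfies condition N1, it has attribute E1): it meets criterion J.
By R1 (it is classified as C1): it satisfies condition X.
By R12 (it satisfies condition X): it is tagged H.
By R13 (it is declined, it is from an existing customer): it has attribute J1.
By R16 (it is in state P1, it is classified as S): it is in state Q1.
By R26 (it meets criterion J): it has attribute B.
By R30 (it has attribute B, it has attribute J1, it is from an existing customer): it is tagged D.
By R33 (it is in state Q1): it is flagged for fraud.
By R17 (it is flagged for fraud, it is approved): it is classified as G1.
By R24 (it is tagged D, it has a DTI below 40%, it is conditionally approved): it has attribute M1.
By R35 (it is classified as G1, it is escalated): it is in category T1.
By R19 (it has attribute M1): it is pre-approved.
By R29 (it is in category T1): it is tagged L1.
By R4 (it is pre-approved, it has a DTI below 40%): it has marker W.
By R34 (it is tagged L1, it has marker W): it has a credit score above the threshold.
By R23 (it has a credit score above the threshold): it exceeds the LTV cap.
By R31 (it exceeds the LTV cap, it is tagged H): it qualifies for the prime rate.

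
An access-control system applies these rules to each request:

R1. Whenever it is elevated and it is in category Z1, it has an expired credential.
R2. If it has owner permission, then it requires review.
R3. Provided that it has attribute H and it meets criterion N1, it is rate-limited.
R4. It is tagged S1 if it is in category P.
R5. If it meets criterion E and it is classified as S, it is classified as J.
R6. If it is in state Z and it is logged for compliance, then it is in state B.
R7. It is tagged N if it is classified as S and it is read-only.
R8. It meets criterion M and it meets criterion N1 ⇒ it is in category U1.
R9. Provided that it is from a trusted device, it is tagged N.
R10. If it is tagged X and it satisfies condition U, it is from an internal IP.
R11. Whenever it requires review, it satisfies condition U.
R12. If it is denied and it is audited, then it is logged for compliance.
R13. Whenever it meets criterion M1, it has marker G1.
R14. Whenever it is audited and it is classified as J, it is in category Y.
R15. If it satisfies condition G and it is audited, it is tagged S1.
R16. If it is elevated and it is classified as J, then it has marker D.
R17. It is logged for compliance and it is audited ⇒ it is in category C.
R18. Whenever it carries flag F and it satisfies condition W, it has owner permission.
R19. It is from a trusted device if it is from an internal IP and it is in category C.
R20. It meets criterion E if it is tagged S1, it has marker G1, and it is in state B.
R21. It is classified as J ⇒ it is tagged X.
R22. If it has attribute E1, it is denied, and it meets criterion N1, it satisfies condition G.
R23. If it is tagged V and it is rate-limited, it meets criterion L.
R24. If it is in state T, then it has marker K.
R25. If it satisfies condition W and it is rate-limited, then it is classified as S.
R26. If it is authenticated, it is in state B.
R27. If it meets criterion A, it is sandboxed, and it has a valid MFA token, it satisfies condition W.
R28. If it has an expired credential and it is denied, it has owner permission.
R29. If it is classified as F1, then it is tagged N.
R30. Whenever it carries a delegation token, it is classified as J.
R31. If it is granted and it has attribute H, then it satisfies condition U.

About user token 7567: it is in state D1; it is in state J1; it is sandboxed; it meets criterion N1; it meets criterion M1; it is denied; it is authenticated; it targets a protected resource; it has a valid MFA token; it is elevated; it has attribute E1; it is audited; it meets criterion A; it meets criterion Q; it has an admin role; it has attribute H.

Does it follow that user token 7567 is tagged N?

No

Forward chaining from the given facts derives: is rate-limited, is logged for compliance, has marker G1, is in category C, satisfies condition G, is in state B, satisfies condition W, is tagged S1, meets criterion E, is classified as S, is classified as J, is in category Y, has marker D, is tagged X.
Rules concluding "it is tagged N": R7 needs "it is read-only"; R9 needs "it is from a trusted device"; R29 needs "it is classified as F1" — none of these are established.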